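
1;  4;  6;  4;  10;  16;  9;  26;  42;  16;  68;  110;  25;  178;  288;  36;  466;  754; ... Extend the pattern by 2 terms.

49, 1220

Positions follow the repeating pattern ABB; grouping by letter gives 2 tracks.
Subsequence A is 1, 4, 9, 16, 25, 36, which is perfect squares starting at 1².
Subsequence B is 4, 6, 10, 16, 26, 42, 68, 110, 178, 288, 466, 754, which is Fibonacci-style (each term is the sum of the two before it).
Position 19 → subsequence A, term 7 = 49.
Position 20 → subsequence B, term 13 = 1220.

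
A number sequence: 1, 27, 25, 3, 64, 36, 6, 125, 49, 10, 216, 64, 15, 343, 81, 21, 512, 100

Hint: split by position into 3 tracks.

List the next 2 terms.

Split by position mod 3 into 3 tracks.
Track A: 1, 3, 6, 10, 15, 21. Triangular numbers n(n+1)/2 for n = 1, 2, ….
Track B: 27, 64, 125, 216, 343, 512. Consecutive cubes n³ from n = 3.
Track C: 25, 36, 49, 64, 81, 100. Consecutive squares n² from n = 5.
The 19th slot belongs to track A; its 7th term is 28.
Position 20 falls in track B as its term 7, giving 729.

28, 729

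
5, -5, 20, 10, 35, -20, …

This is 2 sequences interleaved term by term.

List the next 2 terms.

The terms cycle through 2 interleaved subsequences.
Subsequence A = 5, 20, 35: linear: a_n = -10 + 15·n.
Subsequence B = -5, 10, -20: a geometric progression (common ratio -2).
The 7th slot belongs to subsequence A; its 4th term is 50.
Position 8 falls in subsequence B as its term 4, giving 40.

50, 40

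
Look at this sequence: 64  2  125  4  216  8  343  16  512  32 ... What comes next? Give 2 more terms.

729, 64

Taking every 2nd term gives 2 separate tracks.
Track A: 64, 125, 216, 343, 512 — the cubes 4³, 5³, 6³, ….
Track B: 2, 4, 8, 16, 32 — powers of 2.
The 11th slot belongs to track A; its 6th term is 729.
The 12th slot belongs to track B; its 6th term is 64.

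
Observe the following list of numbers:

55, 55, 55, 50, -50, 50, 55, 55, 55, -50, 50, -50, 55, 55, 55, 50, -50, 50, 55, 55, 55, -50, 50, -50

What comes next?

Positions follow the repeating pattern AAABBB; grouping by letter gives 2 tracks.
Subsequence A is 55, 55, 55, 55, 55, 55, 55, 55, 55, 55, 55, 55, which is always 55.
Subsequence B is 50, -50, 50, -50, 50, -50, 50, -50, 50, -50, 50, -50, which is the oscillation 50·(−1)^(n+1).
Position 25 falls in subsequence A as its term 13, giving 55.

55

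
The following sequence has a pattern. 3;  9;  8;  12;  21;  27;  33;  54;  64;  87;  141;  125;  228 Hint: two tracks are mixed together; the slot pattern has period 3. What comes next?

Positions follow the repeating pattern AAB; grouping by letter gives 2 tracks.
Track A: 3, 9, 12, 21, 33, 54, 87, 141, 228 (each term equals the sum of the previous two).
Track B: 8, 27, 64, 125 (consecutive cubes n³ from n = 2).
The 14th slot belongs to track A; its 10th term is 369.

369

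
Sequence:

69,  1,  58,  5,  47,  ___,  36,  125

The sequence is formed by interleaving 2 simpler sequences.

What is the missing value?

25

Positions 1, 3, 5, … form one subsequence and positions 2, 4, 6, … form another.
Track A = 69, 58, 47, 36: linear: a_n = 80 − 11·n.
Track B = 1, 5, ?, 125: successive powers of 5.
Track B's pattern makes the blank 25.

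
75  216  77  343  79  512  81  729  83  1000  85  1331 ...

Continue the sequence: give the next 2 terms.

87, 1728

Odd-indexed and even-indexed terms follow separate rules.
Track A: 75, 77, 79, 81, 83, 85 — linear: a_n = 73 + 2·n.
Track B: 216, 343, 512, 729, 1000, 1331 — consecutive cubes n³ from n = 6.
The 13th slot belongs to track A; its 7th term is 87.
The 14th slot belongs to track B; its 7th term is 1728.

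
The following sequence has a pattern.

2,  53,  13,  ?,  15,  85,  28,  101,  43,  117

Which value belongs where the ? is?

The terms cycle through 2 interleaved subsequences.
Track A: 2, 13, 15, 28, 43 (each term equals the sum of the previous two).
Track B: 53, ?, 85, 101, 117 (arithmetic, step +16).
Filling track B at index 2 by its rule yields 69.

69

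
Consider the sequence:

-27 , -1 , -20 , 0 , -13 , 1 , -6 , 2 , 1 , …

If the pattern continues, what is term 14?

Positions 1, 3, 5, … form one subsequence and positions 2, 4, 6, … form another.
Subsequence A: -27, -20, -13, -6, 1 (arithmetic with common difference +7).
Subsequence B: -1, 0, 1, 2 (linear: a_n = -2 + n).
Position 14 falls in subsequence B as its term 7, giving 5.

5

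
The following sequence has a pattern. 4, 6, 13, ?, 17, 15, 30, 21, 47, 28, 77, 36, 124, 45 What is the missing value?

10

Positions 1, 3, 5, … form one subsequence and positions 2, 4, 6, … form another.
Track A is 4, 13, 17, 30, 47, 77, 124, which is Fibonacci-style (each term is the sum of the two before it).
Track B is 6, ?, 15, 21, 28, 36, 45, which is triangular numbers n(n+1)/2 for n = 3, 4, ….
Filling track B at index 2 by its rule yields 10.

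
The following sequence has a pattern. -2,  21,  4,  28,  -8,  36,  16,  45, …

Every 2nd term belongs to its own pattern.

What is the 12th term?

66

Positions 1, 3, 5, … form one subsequence and positions 2, 4, 6, … form another.
Track A: -2, 4, -8, 16 — multiplying by -2 each time.
Track B: 21, 28, 36, 45 — triangular numbers starting at T_6.
Position 12 falls in track B as its term 6, giving 66.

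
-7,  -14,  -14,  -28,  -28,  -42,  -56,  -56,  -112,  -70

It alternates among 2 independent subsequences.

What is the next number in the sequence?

Split by position mod 2 into 2 tracks.
Track A = -7, -14, -28, -56, -112: geometric, ×2 each step.
Track B = -14, -28, -42, -56, -70: arithmetic, step −14.
Term 11 comes from track A (its 6th entry): -224.

-224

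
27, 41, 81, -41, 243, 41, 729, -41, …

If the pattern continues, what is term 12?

-41

Positions 1, 3, 5, … form one subsequence and positions 2, 4, 6, … form another.
Track A: 27, 81, 243, 729 — powers 3^3, 3^4, 3^5, ….
Track B: 41, -41, 41, -41 — oscillating between 41 and -41.
Position 12 → track B, term 6 = -41.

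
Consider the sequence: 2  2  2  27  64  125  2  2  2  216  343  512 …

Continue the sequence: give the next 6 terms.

Positions follow the repeating pattern AAABBB; grouping by letter gives 2 tracks.
Subsequence A: 2, 2, 2, 2, 2, 2 — always 2.
Subsequence B: 27, 64, 125, 216, 343, 512 — consecutive cubes n³ from n = 3.
The 13th slot belongs to subsequence A; its 7th term is 2.
Position 14 falls in subsequence A as its term 8, giving 2.
Position 15 → subsequence A, term 9 = 2.
Position 16 falls in subsequence B as its term 7, giving 729.
Term 17 comes from subsequence B (its 8th entry): 1000.
Term 18 comes from subsequence B (its 9th entry): 1331.

2, 2, 2, 729, 1000, 1331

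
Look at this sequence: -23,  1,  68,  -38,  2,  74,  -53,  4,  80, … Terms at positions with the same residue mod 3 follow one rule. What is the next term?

-68

The terms cycle through 3 interleaved subsequences.
Subsequence A: -23, -38, -53 (linear: a_n = -8 − 15·n).
Subsequence B: 1, 2, 4 (geometric, ×2 each step).
Subsequence C: 68, 74, 80 (linear: a_n = 62 + 6·n).
Position 10 → subsequence A, term 4 = -68.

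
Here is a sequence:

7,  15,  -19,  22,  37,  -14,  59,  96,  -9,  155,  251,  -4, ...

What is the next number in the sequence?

406

The slot pattern repeats as AAB (period 3), so there are 2 interleaved tracks.
Track A: 7, 15, 22, 37, 59, 96, 155, 251. Fibonacci-style (each term is the sum of the two before it).
Track B: -19, -14, -9, -4. Arithmetic with common difference +5.
The 13th slot belongs to track A; its 9th term is 406.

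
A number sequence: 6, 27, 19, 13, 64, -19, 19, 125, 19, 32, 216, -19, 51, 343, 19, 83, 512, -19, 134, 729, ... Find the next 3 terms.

Read the sequence 3 terms at a time; column i is its own pattern.
Stream A: 6, 13, 19, 32, 51, 83, 134 (Fibonacci-style (each term is the sum of the two before it)).
Stream B: 27, 64, 125, 216, 343, 512, 729 (consecutive cubes n³ from n = 3).
Stream C: 19, -19, 19, -19, 19, -19 (alternating ±19).
Position 21 falls in stream C as its term 7, giving 19.
Position 22 → stream A, term 8 = 217.
Term 23 comes from stream B (its 8th entry): 1000.

19, 217, 1000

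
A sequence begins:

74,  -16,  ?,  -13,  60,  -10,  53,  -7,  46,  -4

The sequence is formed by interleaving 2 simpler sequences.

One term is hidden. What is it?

The terms cycle through 2 interleaved subsequences.
Stream A: 74, ?, 60, 53, 46 — subtracting 7 each time.
Stream B: -16, -13, -10, -7, -4 — arithmetic, step +3.
So the missing entry in stream A is 67.

67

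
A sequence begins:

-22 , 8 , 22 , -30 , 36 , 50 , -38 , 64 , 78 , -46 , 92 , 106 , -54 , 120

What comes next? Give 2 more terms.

134, -62

The slot pattern repeats as ABB (period 3), so there are 2 interleaved tracks.
Track A: -22, -30, -38, -46, -54. Arithmetic with common difference −8.
Track B: 8, 22, 36, 50, 64, 78, 92, 106, 120. Linear: a_n = -6 + 14·n.
Position 15 falls in track B as its term 10, giving 134.
The 16th slot belongs to track A; its 6th term is -62.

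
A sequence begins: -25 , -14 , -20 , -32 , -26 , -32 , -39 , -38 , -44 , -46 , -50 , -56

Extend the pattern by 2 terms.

-53, -62

The slot pattern repeats as ABB (period 3), so there are 2 interleaved tracks.
Track A is -25, -32, -39, -46, which is arithmetic with common difference −7.
Track B is -14, -20, -26, -32, -38, -44, -50, -56, which is subtracting 6 each time.
Term 13 comes from track A (its 5th entry): -53.
Term 14 comes from track B (its 9th entry): -62.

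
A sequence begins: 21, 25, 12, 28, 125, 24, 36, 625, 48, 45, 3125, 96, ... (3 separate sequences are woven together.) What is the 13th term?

Split by position mod 3 into 3 tracks.
Track A: 21, 28, 36, 45 — triangular numbers n(n+1)/2 for n = 6, 7, ….
Track B: 25, 125, 625, 3125 — powers 5^2, 5^3, 5^4, ….
Track C: 12, 24, 48, 96 — a geometric progression (common ratio 2).
Term 13 comes from track A (its 5th entry): 55.

55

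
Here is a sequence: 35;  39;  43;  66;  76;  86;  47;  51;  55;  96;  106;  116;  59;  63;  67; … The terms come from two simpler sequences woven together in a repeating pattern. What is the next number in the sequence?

Reading positions in blocks of 6 reveals the pattern AAABBB — 2 tracks woven together.
Stream A: 35, 39, 43, 47, 51, 55, 59, 63, 67 — adding 4 each time.
Stream B: 66, 76, 86, 96, 106, 116 — linear: a_n = 56 + 10·n.
Term 16 comes from stream B (its 7th entry): 126.

126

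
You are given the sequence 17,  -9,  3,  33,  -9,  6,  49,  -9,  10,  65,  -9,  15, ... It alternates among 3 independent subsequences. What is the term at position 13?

81

The terms cycle through 3 interleaved subsequences.
Track A = 17, 33, 49, 65: arithmetic with common difference +16.
Track B = -9, -9, -9, -9: the constant sequence -9.
Track C = 3, 6, 10, 15: triangular numbers starting at T_2.
Position 13 falls in track A as its term 5, giving 81.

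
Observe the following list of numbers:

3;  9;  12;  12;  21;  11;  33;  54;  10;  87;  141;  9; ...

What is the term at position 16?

597

Reading positions in blocks of 3 reveals the pattern AAB — 2 tracks woven together.
Track A: 3, 9, 12, 21, 33, 54, 87, 141 (Fibonacci-style (each term is the sum of the two before it)).
Track B: 12, 11, 10, 9 (arithmetic, step −1).
The 16th slot belongs to track A; its 11th term is 597.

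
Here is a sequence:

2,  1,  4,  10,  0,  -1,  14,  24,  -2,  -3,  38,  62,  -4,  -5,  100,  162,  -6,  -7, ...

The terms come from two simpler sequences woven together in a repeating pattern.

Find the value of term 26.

-11

Reading positions in blocks of 4 reveals the pattern AABB — 2 tracks woven together.
Track A is 2, 1, 0, -1, -2, -3, -4, -5, -6, -7, which is arithmetic, step −1.
Track B is 4, 10, 14, 24, 38, 62, 100, 162, which is each term equals the sum of the previous two.
Term 26 comes from track A (its 14th entry): -11.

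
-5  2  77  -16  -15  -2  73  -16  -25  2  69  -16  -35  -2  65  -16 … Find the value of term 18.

2

The terms cycle through 4 interleaved subsequences.
Track A is -5, -15, -25, -35, which is subtracting 10 each time.
Track B is 2, -2, 2, -2, which is the oscillation 2·(−1)^(n+1).
Track C is 77, 73, 69, 65, which is arithmetic, step −4.
Track D is -16, -16, -16, -16, which is the constant sequence -16.
Position 18 → track B, term 5 = 2.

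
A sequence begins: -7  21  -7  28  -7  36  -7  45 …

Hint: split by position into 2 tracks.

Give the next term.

The terms cycle through 2 interleaved subsequences.
Stream A is -7, -7, -7, -7, which is always -7.
Stream B is 21, 28, 36, 45, which is triangular numbers n(n+1)/2 for n = 6, 7, ….
Position 9 → stream A, term 5 = -7.

-7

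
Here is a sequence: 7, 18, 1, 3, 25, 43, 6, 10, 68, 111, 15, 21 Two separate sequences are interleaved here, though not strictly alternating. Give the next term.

Positions follow the repeating pattern AABB; grouping by letter gives 2 tracks.
Subsequence A: 7, 18, 25, 43, 68, 111. Each term equals the sum of the previous two.
Subsequence B: 1, 3, 6, 10, 15, 21. The triangular numbers T_1, T_2, ….
Term 13 comes from subsequence A (its 7th entry): 179.

179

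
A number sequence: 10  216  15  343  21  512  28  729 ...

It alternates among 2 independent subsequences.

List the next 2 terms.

36, 1000

Taking every 2nd term gives 2 separate tracks.
Stream A is 10, 15, 21, 28, which is the triangular numbers T_4, T_5, ….
Stream B is 216, 343, 512, 729, which is perfect cubes starting at 6³.
Position 9 falls in stream A as its term 5, giving 36.
The 10th slot belongs to stream B; its 5th term is 1000.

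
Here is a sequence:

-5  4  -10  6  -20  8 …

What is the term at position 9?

-80

The terms cycle through 2 interleaved subsequences.
Track A: -5, -10, -20 — a geometric progression (common ratio 2).
Track B: 4, 6, 8 — linear: a_n = 2 + 2·n.
Position 9 → track A, term 5 = -80.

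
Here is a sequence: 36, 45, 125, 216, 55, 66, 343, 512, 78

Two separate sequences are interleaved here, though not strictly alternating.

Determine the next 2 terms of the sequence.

91, 729

Positions follow the repeating pattern AABB; grouping by letter gives 2 tracks.
Stream A: 36, 45, 55, 66, 78. Triangular numbers n(n+1)/2 for n = 8, 9, ….
Stream B: 125, 216, 343, 512. Perfect cubes starting at 5³.
Position 10 → stream A, term 6 = 91.
Position 11 → stream B, term 5 = 729.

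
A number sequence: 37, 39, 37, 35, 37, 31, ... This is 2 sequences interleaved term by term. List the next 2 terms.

37, 27

Positions 1, 3, 5, … form one subsequence and positions 2, 4, 6, … form another.
Track A is 37, 37, 37, which is constant 37.
Track B is 39, 35, 31, which is arithmetic with common difference −4.
Position 7 → track A, term 4 = 37.
Position 8 → track B, term 4 = 27.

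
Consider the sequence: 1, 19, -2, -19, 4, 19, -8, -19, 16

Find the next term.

The terms cycle through 2 interleaved subsequences.
Track A = 1, -2, 4, -8, 16: a geometric progression (common ratio -2).
Track B = 19, -19, 19, -19: alternating ±19.
Position 10 falls in track B as its term 5, giving 19.

19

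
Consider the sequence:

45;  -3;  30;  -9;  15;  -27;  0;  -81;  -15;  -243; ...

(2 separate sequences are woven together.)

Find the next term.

The terms cycle through 2 interleaved subsequences.
Track A is 45, 30, 15, 0, -15, which is arithmetic with common difference −15.
Track B is -3, -9, -27, -81, -243, which is geometric with ratio 3.
The 11th slot belongs to track A; its 6th term is -30.

-30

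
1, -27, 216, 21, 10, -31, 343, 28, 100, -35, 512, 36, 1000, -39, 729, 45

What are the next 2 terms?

10000, -43

Split by position mod 4 into 4 tracks.
Subsequence A: 1, 10, 100, 1000. Powers of 10.
Subsequence B: -27, -31, -35, -39. Subtracting 4 each time.
Subsequence C: 216, 343, 512, 729. Consecutive cubes n³ from n = 6.
Subsequence D: 21, 28, 36, 45. Triangular numbers starting at T_6.
Position 17 falls in subsequence A as its term 5, giving 10000.
Position 18 falls in subsequence B as its term 5, giving -43.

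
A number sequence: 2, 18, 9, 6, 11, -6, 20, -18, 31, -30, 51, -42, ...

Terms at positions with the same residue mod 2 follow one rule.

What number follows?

Positions 1, 3, 5, … form one subsequence and positions 2, 4, 6, … form another.
Stream A: 2, 9, 11, 20, 31, 51. Each term equals the sum of the previous two.
Stream B: 18, 6, -6, -18, -30, -42. Arithmetic with common difference −12.
Position 13 falls in stream A as its term 7, giving 82.

82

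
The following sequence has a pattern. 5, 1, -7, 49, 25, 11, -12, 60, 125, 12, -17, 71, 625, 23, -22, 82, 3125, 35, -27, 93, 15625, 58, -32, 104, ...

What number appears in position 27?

The terms cycle through 4 interleaved subsequences.
Subsequence A is 5, 25, 125, 625, 3125, 15625, which is powers of 5.
Subsequence B is 1, 11, 12, 23, 35, 58, which is Fibonacci-style (each term is the sum of the two before it).
Subsequence C is -7, -12, -17, -22, -27, -32, which is arithmetic, step −5.
Subsequence D is 49, 60, 71, 82, 93, 104, which is linear: a_n = 38 + 11·n.
Position 27 falls in subsequence C as its term 7, giving -37.

-37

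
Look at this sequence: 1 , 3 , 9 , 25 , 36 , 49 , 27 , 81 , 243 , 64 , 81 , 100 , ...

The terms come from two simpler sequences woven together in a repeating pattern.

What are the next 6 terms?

Positions follow the repeating pattern AAABBB; grouping by letter gives 2 tracks.
Track A = 1, 3, 9, 27, 81, 243: powers of 3.
Track B = 25, 36, 49, 64, 81, 100: the squares 5², 6², 7², ….
The 13th slot belongs to track A; its 7th term is 729.
Position 14 → track A, term 8 = 2187.
Position 15 → track A, term 9 = 6561.
The 16th slot belongs to track B; its 7th term is 121.
Term 17 comes from track B (its 8th entry): 144.
The 18th slot belongs to track B; its 9th term is 169.

729, 2187, 6561, 121, 144, 169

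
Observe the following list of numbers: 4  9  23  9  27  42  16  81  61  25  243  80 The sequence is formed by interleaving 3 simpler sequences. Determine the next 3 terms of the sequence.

36, 729, 99

Split by position mod 3 into 3 tracks.
Stream A: 4, 9, 16, 25 — perfect squares starting at 2².
Stream B: 9, 27, 81, 243 — powers of 3.
Stream C: 23, 42, 61, 80 — arithmetic, step +19.
Position 13 → stream A, term 5 = 36.
Position 14 falls in stream B as its term 5, giving 729.
The 15th slot belongs to stream C; its 5th term is 99.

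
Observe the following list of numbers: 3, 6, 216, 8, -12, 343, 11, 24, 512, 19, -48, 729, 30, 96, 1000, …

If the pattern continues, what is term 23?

-768

Taking every 3rd term gives 3 separate tracks.
Track A: 3, 8, 11, 19, 30 (each term equals the sum of the previous two).
Track B: 6, -12, 24, -48, 96 (geometric, ×-2 each step).
Track C: 216, 343, 512, 729, 1000 (the cubes 6³, 7³, 8³, …).
The 23rd slot belongs to track B; its 8th term is -768.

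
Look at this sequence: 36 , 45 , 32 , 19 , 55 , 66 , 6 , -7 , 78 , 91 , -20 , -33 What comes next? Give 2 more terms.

The slot pattern repeats as AABB (period 4), so there are 2 interleaved tracks.
Stream A: 36, 45, 55, 66, 78, 91 — triangular numbers starting at T_8.
Stream B: 32, 19, 6, -7, -20, -33 — arithmetic with common difference −13.
Position 13 → stream A, term 7 = 105.
Term 14 comes from stream A (its 8th entry): 120.

105, 120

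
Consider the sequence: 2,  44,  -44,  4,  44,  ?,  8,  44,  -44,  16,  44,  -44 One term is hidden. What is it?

-44

The slot pattern repeats as ABB (period 3), so there are 2 interleaved tracks.
Stream A is 2, 4, 8, 16, which is geometric, ×2 each step.
Stream B is 44, -44, 44, ?, 44, -44, 44, -44, which is alternating ±44.
So the missing entry in stream B is -44.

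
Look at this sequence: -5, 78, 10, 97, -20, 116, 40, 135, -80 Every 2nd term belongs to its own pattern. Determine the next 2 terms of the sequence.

Split by position mod 2 into 2 tracks.
Subsequence A = -5, 10, -20, 40, -80: a geometric progression (common ratio -2).
Subsequence B = 78, 97, 116, 135: arithmetic, step +19.
Position 10 falls in subsequence B as its term 5, giving 154.
The 11th slot belongs to subsequence A; its 6th term is 160.

154, 160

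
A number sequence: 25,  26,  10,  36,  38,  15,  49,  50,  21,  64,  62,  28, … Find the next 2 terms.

Taking every 3rd term gives 3 separate tracks.
Track A = 25, 36, 49, 64: consecutive squares n² from n = 5.
Track B = 26, 38, 50, 62: linear: a_n = 14 + 12·n.
Track C = 10, 15, 21, 28: triangular numbers n(n+1)/2 for n = 4, 5, ….
The 13th slot belongs to track A; its 5th term is 81.
Position 14 falls in track B as its term 5, giving 74.

81, 74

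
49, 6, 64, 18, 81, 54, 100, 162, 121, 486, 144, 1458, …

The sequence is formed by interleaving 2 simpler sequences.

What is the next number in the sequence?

169

Taking every 2nd term gives 2 separate tracks.
Track A: 49, 64, 81, 100, 121, 144 (the squares 7², 8², 9², …).
Track B: 6, 18, 54, 162, 486, 1458 (multiplying by 3 each time).
Term 13 comes from track A (its 7th entry): 169.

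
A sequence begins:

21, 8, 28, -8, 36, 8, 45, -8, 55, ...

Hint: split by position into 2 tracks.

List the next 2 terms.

8, 66

Odd-indexed and even-indexed terms follow separate rules.
Track A: 21, 28, 36, 45, 55. Triangular numbers starting at T_6.
Track B: 8, -8, 8, -8. Alternating ±8.
The 10th slot belongs to track B; its 5th term is 8.
Position 11 falls in track A as its term 6, giving 66.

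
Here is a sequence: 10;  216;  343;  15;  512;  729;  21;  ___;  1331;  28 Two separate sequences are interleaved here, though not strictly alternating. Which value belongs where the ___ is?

1000

Reading positions in blocks of 3 reveals the pattern ABB — 2 tracks woven together.
Track A is 10, 15, 21, 28, which is triangular numbers starting at T_4.
Track B is 216, 343, 512, 729, ?, 1331, which is perfect cubes starting at 6³.
Filling track B at index 5 by its rule yields 1000.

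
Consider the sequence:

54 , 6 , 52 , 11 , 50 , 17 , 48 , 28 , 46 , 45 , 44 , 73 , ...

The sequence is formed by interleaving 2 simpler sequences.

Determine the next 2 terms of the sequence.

42, 118

Positions 1, 3, 5, … form one subsequence and positions 2, 4, 6, … form another.
Stream A = 54, 52, 50, 48, 46, 44: arithmetic, step −2.
Stream B = 6, 11, 17, 28, 45, 73: each term equals the sum of the previous two.
Position 13 → stream A, term 7 = 42.
Position 14 → stream B, term 7 = 118.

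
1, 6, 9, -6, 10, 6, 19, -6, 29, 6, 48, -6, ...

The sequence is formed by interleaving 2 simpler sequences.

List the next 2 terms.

Taking every 2nd term gives 2 separate tracks.
Subsequence A is 1, 9, 10, 19, 29, 48, which is a Fibonacci-like recurrence a_n = a_{n-1} + a_{n-2}.
Subsequence B is 6, -6, 6, -6, 6, -6, which is oscillating between 6 and -6.
Position 13 falls in subsequence A as its term 7, giving 77.
Position 14 falls in subsequence B as its term 7, giving 6.

77, 6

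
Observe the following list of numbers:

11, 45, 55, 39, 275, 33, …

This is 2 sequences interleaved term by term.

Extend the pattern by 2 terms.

1375, 27

The terms cycle through 2 interleaved subsequences.
Track A is 11, 55, 275, which is geometric with ratio 5.
Track B is 45, 39, 33, which is subtracting 6 each time.
Position 7 → track A, term 4 = 1375.
The 8th slot belongs to track B; its 4th term is 27.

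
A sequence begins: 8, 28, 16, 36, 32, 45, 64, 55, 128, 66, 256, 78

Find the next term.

512

The terms cycle through 2 interleaved subsequences.
Track A = 8, 16, 32, 64, 128, 256: powers 2^3, 2^4, 2^5, ….
Track B = 28, 36, 45, 55, 66, 78: the triangular numbers T_7, T_8, ….
The 13th slot belongs to track A; its 7th term is 512.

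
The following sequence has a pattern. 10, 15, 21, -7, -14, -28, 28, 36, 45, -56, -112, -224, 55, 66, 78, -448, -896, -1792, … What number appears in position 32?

210

The slot pattern repeats as AAABBB (period 6), so there are 2 interleaved tracks.
Stream A = 10, 15, 21, 28, 36, 45, 55, 66, 78: the triangular numbers T_4, T_5, ….
Stream B = -7, -14, -28, -56, -112, -224, -448, -896, -1792: geometric with ratio 2.
Position 32 falls in stream A as its term 17, giving 210.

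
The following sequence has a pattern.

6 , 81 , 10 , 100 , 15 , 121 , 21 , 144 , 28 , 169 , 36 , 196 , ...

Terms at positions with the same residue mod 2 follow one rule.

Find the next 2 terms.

Split by position mod 2 into 2 tracks.
Stream A: 6, 10, 15, 21, 28, 36 (triangular numbers n(n+1)/2 for n = 3, 4, …).
Stream B: 81, 100, 121, 144, 169, 196 (consecutive squares n² from n = 9).
Position 13 → stream A, term 7 = 45.
Position 14 → stream B, term 7 = 225.

45, 225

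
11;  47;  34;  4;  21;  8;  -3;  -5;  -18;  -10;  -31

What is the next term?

-44

Reading positions in blocks of 3 reveals the pattern ABB — 2 tracks woven together.
Track A: 11, 4, -3, -10 — linear: a_n = 18 − 7·n.
Track B: 47, 34, 21, 8, -5, -18, -31 — arithmetic with common difference −13.
Term 12 comes from track B (its 8th entry): -44.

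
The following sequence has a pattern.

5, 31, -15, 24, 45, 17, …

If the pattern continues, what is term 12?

Split by position mod 2 into 2 tracks.
Track A is 5, -15, 45, which is geometric with ratio -3.
Track B is 31, 24, 17, which is linear: a_n = 38 − 7·n.
Position 12 falls in track B as its term 6, giving -4.

-4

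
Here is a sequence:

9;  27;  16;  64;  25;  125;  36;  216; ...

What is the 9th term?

49

Positions 1, 3, 5, … form one subsequence and positions 2, 4, 6, … form another.
Subsequence A: 9, 16, 25, 36. Perfect squares starting at 3².
Subsequence B: 27, 64, 125, 216. The cubes 3³, 4³, 5³, ….
Term 9 comes from subsequence A (its 5th entry): 49.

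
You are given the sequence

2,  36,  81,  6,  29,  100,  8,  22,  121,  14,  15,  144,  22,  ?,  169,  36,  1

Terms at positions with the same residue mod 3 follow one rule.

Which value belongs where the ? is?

8

The terms cycle through 3 interleaved subsequences.
Stream A is 2, 6, 8, 14, 22, 36, which is a Fibonacci-like recurrence a_n = a_{n-1} + a_{n-2}.
Stream B is 36, 29, 22, 15, ?, 1, which is subtracting 7 each time.
Stream C is 81, 100, 121, 144, 169, which is the squares 9², 10², 11², ….
The gap is stream B's term 5; the rule gives 8.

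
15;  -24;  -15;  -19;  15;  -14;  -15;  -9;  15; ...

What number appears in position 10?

-4

Taking every 2nd term gives 2 separate tracks.
Track A: 15, -15, 15, -15, 15. The oscillation 15·(−1)^(n+1).
Track B: -24, -19, -14, -9. Arithmetic, step +5.
The 10th slot belongs to track B; its 5th term is -4.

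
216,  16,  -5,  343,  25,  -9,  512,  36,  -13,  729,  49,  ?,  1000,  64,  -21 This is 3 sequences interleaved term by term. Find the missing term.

The terms cycle through 3 interleaved subsequences.
Track A is 216, 343, 512, 729, 1000, which is the cubes 6³, 7³, 8³, ….
Track B is 16, 25, 36, 49, 64, which is the squares 4², 5², 6², ….
Track C is -5, -9, -13, ?, -21, which is subtracting 4 each time.
So the missing entry in track C is -17.

-17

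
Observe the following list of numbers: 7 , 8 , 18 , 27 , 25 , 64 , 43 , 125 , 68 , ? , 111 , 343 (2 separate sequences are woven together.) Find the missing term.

216

Odd-indexed and even-indexed terms follow separate rules.
Track A: 7, 18, 25, 43, 68, 111 — each term equals the sum of the previous two.
Track B: 8, 27, 64, 125, ?, 343 — perfect cubes starting at 2³.
Track B's pattern makes the blank 216.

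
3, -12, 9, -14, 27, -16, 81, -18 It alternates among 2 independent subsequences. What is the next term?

Positions 1, 3, 5, … form one subsequence and positions 2, 4, 6, … form another.
Track A is 3, 9, 27, 81, which is powers 3^1, 3^2, 3^3, ….
Track B is -12, -14, -16, -18, which is subtracting 2 each time.
The 9th slot belongs to track A; its 5th term is 243.

243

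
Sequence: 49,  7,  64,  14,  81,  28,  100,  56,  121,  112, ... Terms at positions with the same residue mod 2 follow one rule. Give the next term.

144

Split by position mod 2 into 2 tracks.
Track A: 49, 64, 81, 100, 121 (the squares 7², 8², 9², …).
Track B: 7, 14, 28, 56, 112 (multiplying by 2 each time).
Position 11 → track A, term 6 = 144.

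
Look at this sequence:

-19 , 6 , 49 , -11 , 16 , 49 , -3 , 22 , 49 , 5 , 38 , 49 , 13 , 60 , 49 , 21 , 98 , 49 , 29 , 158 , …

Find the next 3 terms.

49, 37, 256

The terms cycle through 3 interleaved subsequences.
Subsequence A is -19, -11, -3, 5, 13, 21, 29, which is arithmetic, step +8.
Subsequence B is 6, 16, 22, 38, 60, 98, 158, which is Fibonacci-style (each term is the sum of the two before it).
Subsequence C is 49, 49, 49, 49, 49, 49, which is the constant sequence 49.
Position 21 → subsequence C, term 7 = 49.
Term 22 comes from subsequence A (its 8th entry): 37.
Position 23 falls in subsequence B as its term 8, giving 256.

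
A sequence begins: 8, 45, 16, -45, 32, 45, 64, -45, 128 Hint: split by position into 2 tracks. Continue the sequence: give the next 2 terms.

45, 256

Taking every 2nd term gives 2 separate tracks.
Track A = 8, 16, 32, 64, 128: successive powers of 2.
Track B = 45, -45, 45, -45: oscillating between 45 and -45.
The 10th slot belongs to track B; its 5th term is 45.
The 11th slot belongs to track A; its 6th term is 256.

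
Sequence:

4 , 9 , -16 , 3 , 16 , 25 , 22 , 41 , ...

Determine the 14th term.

Reading positions in blocks of 4 reveals the pattern AABB — 2 tracks woven together.
Track A = 4, 9, 16, 25: perfect squares starting at 2².
Track B = -16, 3, 22, 41: linear: a_n = -35 + 19·n.
Term 14 comes from track A (its 8th entry): 81.

81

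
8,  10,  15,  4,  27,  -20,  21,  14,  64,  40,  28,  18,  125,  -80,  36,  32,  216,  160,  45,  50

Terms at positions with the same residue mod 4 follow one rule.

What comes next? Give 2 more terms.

343, -320

Split by position mod 4 into 4 tracks.
Track A: 8, 27, 64, 125, 216 (consecutive cubes n³ from n = 2).
Track B: 10, -20, 40, -80, 160 (geometric, ×-2 each step).
Track C: 15, 21, 28, 36, 45 (the triangular numbers T_5, T_6, …).
Track D: 4, 14, 18, 32, 50 (Fibonacci-style (each term is the sum of the two before it)).
Position 21 → track A, term 6 = 343.
Position 22 → track B, term 6 = -320.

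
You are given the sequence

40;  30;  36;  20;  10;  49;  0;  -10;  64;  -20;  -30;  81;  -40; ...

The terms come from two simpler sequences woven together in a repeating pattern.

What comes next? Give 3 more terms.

The slot pattern repeats as AAB (period 3), so there are 2 interleaved tracks.
Track A: 40, 30, 20, 10, 0, -10, -20, -30, -40. Subtracting 10 each time.
Track B: 36, 49, 64, 81. The squares 6², 7², 8², ….
Position 14 → track A, term 10 = -50.
Term 15 comes from track B (its 5th entry): 100.
Term 16 comes from track A (its 11th entry): -60.

-50, 100, -60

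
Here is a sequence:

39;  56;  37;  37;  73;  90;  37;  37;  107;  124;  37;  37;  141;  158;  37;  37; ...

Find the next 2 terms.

The slot pattern repeats as AABB (period 4), so there are 2 interleaved tracks.
Subsequence A: 39, 56, 73, 90, 107, 124, 141, 158 (arithmetic with common difference +17).
Subsequence B: 37, 37, 37, 37, 37, 37, 37, 37 (the constant sequence 37).
Position 17 falls in subsequence A as its term 9, giving 175.
Position 18 falls in subsequence A as its term 10, giving 192.

175, 192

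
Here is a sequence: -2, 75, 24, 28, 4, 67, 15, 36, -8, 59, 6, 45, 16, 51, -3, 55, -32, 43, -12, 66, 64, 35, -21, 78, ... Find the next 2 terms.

Taking every 4th term gives 4 separate tracks.
Track A is -2, 4, -8, 16, -32, 64, which is a geometric progression (common ratio -2).
Track B is 75, 67, 59, 51, 43, 35, which is linear: a_n = 83 − 8·n.
Track C is 24, 15, 6, -3, -12, -21, which is linear: a_n = 33 − 9·n.
Track D is 28, 36, 45, 55, 66, 78, which is triangular numbers starting at T_7.
Position 25 → track A, term 7 = -128.
The 26th slot belongs to track B; its 7th term is 27.

-128, 27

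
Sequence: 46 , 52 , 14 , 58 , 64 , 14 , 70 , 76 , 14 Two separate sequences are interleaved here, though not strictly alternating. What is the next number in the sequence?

82

The slot pattern repeats as AAB (period 3), so there are 2 interleaved tracks.
Subsequence A is 46, 52, 58, 64, 70, 76, which is adding 6 each time.
Subsequence B is 14, 14, 14, which is constant 14.
Position 10 falls in subsequence A as its term 7, giving 82.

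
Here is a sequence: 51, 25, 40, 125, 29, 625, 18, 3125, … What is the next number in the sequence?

Odd-indexed and even-indexed terms follow separate rules.
Stream A: 51, 40, 29, 18 (linear: a_n = 62 − 11·n).
Stream B: 25, 125, 625, 3125 (successive powers of 5).
Term 9 comes from stream A (its 5th entry): 7.

7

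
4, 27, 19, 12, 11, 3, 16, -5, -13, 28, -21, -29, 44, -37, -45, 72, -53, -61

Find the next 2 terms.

Reading positions in blocks of 3 reveals the pattern ABB — 2 tracks woven together.
Track A is 4, 12, 16, 28, 44, 72, which is Fibonacci-style (each term is the sum of the two before it).
Track B is 27, 19, 11, 3, -5, -13, -21, -29, -37, -45, -53, -61, which is arithmetic with common difference −8.
The 19th slot belongs to track A; its 7th term is 116.
Term 20 comes from track B (its 13th entry): -69.

116, -69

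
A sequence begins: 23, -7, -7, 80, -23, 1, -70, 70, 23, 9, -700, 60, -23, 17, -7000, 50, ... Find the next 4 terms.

The terms cycle through 4 interleaved subsequences.
Subsequence A = 23, -23, 23, -23: the oscillation 23·(−1)^(n+1).
Subsequence B = -7, 1, 9, 17: linear: a_n = -15 + 8·n.
Subsequence C = -7, -70, -700, -7000: a geometric progression (common ratio 10).
Subsequence D = 80, 70, 60, 50: subtracting 10 each time.
Position 17 falls in subsequence A as its term 5, giving 23.
Term 18 comes from subsequence B (its 5th entry): 25.
Position 19 falls in subsequence C as its term 5, giving -70000.
Term 20 comes from subsequence D (its 5th entry): 40.

23, 25, -70000, 40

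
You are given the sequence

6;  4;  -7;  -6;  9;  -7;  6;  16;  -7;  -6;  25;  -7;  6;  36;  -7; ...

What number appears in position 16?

Split by position mod 3 into 3 tracks.
Track A = 6, -6, 6, -6, 6: alternating ±6.
Track B = 4, 9, 16, 25, 36: perfect squares starting at 2².
Track C = -7, -7, -7, -7, -7: the constant sequence -7.
Position 16 falls in track A as its term 6, giving -6.

-6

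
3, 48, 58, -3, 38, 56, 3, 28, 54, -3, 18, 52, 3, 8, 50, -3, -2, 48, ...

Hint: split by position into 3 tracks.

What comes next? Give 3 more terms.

Taking every 3rd term gives 3 separate tracks.
Stream A: 3, -3, 3, -3, 3, -3. Oscillating between 3 and -3.
Stream B: 48, 38, 28, 18, 8, -2. Linear: a_n = 58 − 10·n.
Stream C: 58, 56, 54, 52, 50, 48. Subtracting 2 each time.
Position 19 → stream A, term 7 = 3.
Term 20 comes from stream B (its 7th entry): -12.
Position 21 falls in stream C as its term 7, giving 46.

3, -12, 46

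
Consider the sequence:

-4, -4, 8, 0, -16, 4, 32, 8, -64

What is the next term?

12

The terms cycle through 2 interleaved subsequences.
Subsequence A: -4, 8, -16, 32, -64 — geometric with ratio -2.
Subsequence B: -4, 0, 4, 8 — adding 4 each time.
Term 10 comes from subsequence B (its 5th entry): 12.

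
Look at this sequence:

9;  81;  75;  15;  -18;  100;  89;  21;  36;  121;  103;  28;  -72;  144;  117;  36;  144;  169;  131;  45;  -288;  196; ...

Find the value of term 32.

Read the sequence 4 terms at a time; column i is its own pattern.
Track A: 9, -18, 36, -72, 144, -288 (geometric with ratio -2).
Track B: 81, 100, 121, 144, 169, 196 (consecutive squares n² from n = 9).
Track C: 75, 89, 103, 117, 131 (arithmetic with common difference +14).
Track D: 15, 21, 28, 36, 45 (triangular numbers n(n+1)/2 for n = 5, 6, …).
Position 32 falls in track D as its term 8, giving 78.

78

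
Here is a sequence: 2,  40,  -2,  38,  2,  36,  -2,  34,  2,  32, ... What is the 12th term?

30

Taking every 2nd term gives 2 separate tracks.
Track A: 2, -2, 2, -2, 2. Oscillating between 2 and -2.
Track B: 40, 38, 36, 34, 32. Arithmetic, step −2.
The 12th slot belongs to track B; its 6th term is 30.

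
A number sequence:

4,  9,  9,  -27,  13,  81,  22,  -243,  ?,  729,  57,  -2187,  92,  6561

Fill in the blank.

The terms cycle through 2 interleaved subsequences.
Track A = 4, 9, 13, 22, ?, 57, 92: each term equals the sum of the previous two.
Track B = 9, -27, 81, -243, 729, -2187, 6561: geometric with ratio -3.
Track A's pattern makes the blank 35.

35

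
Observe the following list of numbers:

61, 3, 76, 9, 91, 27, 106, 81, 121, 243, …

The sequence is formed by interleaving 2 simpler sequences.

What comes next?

Positions 1, 3, 5, … form one subsequence and positions 2, 4, 6, … form another.
Track A is 61, 76, 91, 106, 121, which is linear: a_n = 46 + 15·n.
Track B is 3, 9, 27, 81, 243, which is powers of 3.
Position 11 falls in track A as its term 6, giving 136.

136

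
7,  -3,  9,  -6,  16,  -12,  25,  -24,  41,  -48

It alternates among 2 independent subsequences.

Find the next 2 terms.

Positions 1, 3, 5, … form one subsequence and positions 2, 4, 6, … form another.
Track A = 7, 9, 16, 25, 41: a Fibonacci-like recurrence a_n = a_{n-1} + a_{n-2}.
Track B = -3, -6, -12, -24, -48: a geometric progression (common ratio 2).
Term 11 comes from track A (its 6th entry): 66.
Term 12 comes from track B (its 6th entry): -96.

66, -96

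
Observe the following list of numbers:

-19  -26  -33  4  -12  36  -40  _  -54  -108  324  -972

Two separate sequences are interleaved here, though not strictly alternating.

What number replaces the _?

-47

Reading positions in blocks of 6 reveals the pattern AAABBB — 2 tracks woven together.
Track A: -19, -26, -33, -40, ?, -54 (arithmetic with common difference −7).
Track B: 4, -12, 36, -108, 324, -972 (multiplying by -3 each time).
Track A's pattern makes the blank -47.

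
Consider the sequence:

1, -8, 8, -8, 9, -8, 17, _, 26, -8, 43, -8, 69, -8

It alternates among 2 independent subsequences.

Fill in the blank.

Odd-indexed and even-indexed terms follow separate rules.
Track A: 1, 8, 9, 17, 26, 43, 69 — Fibonacci-style (each term is the sum of the two before it).
Track B: -8, -8, -8, ?, -8, -8, -8 — constant -8.
Filling track B at index 4 by its rule yields -8.

-8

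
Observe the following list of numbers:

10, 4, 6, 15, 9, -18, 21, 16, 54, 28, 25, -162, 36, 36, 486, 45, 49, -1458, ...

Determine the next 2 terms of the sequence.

The terms cycle through 3 interleaved subsequences.
Track A is 10, 15, 21, 28, 36, 45, which is the triangular numbers T_4, T_5, ….
Track B is 4, 9, 16, 25, 36, 49, which is perfect squares starting at 2².
Track C is 6, -18, 54, -162, 486, -1458, which is geometric with ratio -3.
Term 19 comes from track A (its 7th entry): 55.
Position 20 → track B, term 7 = 64.

55, 64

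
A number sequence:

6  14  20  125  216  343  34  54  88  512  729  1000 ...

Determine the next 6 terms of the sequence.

Reading positions in blocks of 6 reveals the pattern AAABBB — 2 tracks woven together.
Track A: 6, 14, 20, 34, 54, 88 — Fibonacci-style (each term is the sum of the two before it).
Track B: 125, 216, 343, 512, 729, 1000 — perfect cubes starting at 5³.
Position 13 → track A, term 7 = 142.
Position 14 falls in track A as its term 8, giving 230.
The 15th slot belongs to track A; its 9th term is 372.
Position 16 falls in track B as its term 7, giving 1331.
The 17th slot belongs to track B; its 8th term is 1728.
The 18th slot belongs to track B; its 9th term is 2197.

142, 230, 372, 1331, 1728, 2197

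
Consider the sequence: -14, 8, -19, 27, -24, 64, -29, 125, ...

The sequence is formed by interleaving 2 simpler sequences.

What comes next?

-34

Taking every 2nd term gives 2 separate tracks.
Stream A: -14, -19, -24, -29 — linear: a_n = -9 − 5·n.
Stream B: 8, 27, 64, 125 — consecutive cubes n³ from n = 2.
Position 9 falls in stream A as its term 5, giving -34.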